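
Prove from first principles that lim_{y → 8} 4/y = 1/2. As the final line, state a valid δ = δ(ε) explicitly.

Let ε > 0 be given. We seek δ > 0 such that 0 < |y − 8| < δ implies |4/y − (1/2)| < ε.
|4/y − (1/2)| = 4·|8 − y|/(8·|y|) = 4|y − 8|/(8|y|).
Require δ ≤ 4 so that |y| > 8 − 4 = 4, hence 8|y| > 32.
Then |4/y − (1/2)| < 4|y − 8|/32, which is < ε when |y − 8| < 8ε.
Take δ = min(4, 8ε). Then 0 < |y − 8| < δ gives both |y − 8| < 4 and |y − 8| < 8ε, so |4/y − (1/2)| < ε.

δ = min(4, 8ε)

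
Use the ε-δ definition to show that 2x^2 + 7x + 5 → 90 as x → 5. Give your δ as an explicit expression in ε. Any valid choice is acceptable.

δ = min(1, ε/29)

Fix ε > 0. We want δ > 0 such that 0 < |x − 5| < δ implies |(2x^2 + 7x + 5) − 90| < ε.
(2x^2 + 7x + 5) − 90 = 2x^2 + 7x - 85 = (x − 5)(2x + 17).
So |(2x^2 + 7x + 5) − 90| = |x − 5|·|2x + 17|.
Require δ ≤ 1. Then |x − 5| < 1 gives |x| < 6, and by the triangle inequality |2x + 17| ≤ 2·6 + 17 = 29.
Hence |(2x^2 + 7x + 5) − 90| ≤ 29|x − 5| < ε provided |x − 5| < ε/29.
Take δ = min(1, ε/29). Then 0 < |x − 5| < δ gives both |x − 5| < 1 and |x − 5| < ε/29, so |(2x^2 + 7x + 5) − 90| < ε.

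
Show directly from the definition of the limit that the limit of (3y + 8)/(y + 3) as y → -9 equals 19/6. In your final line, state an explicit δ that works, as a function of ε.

Let ε > 0 be given. We want δ > 0 with 0 < |y + 9| < δ ⇒ |(3y + 8)/(y + 3) − (19/6)| < ε.
Combining over a common denominator, (3y + 8)/(y + 3) − (19/6) = [(3y + 8)·(-6) − (-19)·(y + 3)] / [(-6)·(y + 3)] = 1(y + 9) / ((-6)(y + 3)).
So |(3y + 8)/(y + 3) − (19/6)| = |y + 9| / (6·|y + 3|).
Require δ ≤ 3, so |y + 3| ≥ |-6| − |y + 9| > 6 − 3 = 3.
Hence |(3y + 8)/(y + 3) − (19/6)| < |y + 9|/(6·3) = (1/18)|y + 9|, which is < ε once |y + 9| < 18ε.
Take δ = min(3, 18ε). Then 0 < |y + 9| < δ forces both bounds, so |(3y + 8)/(y + 3) − (19/6)| < ε.

δ = min(3, 18ε)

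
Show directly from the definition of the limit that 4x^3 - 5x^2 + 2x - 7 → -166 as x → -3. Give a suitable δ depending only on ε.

Suppose ε > 0. We want δ > 0 such that 0 < |x + 3| < δ implies |(4x^3 - 5x^2 + 2x - 7) + 166| < ε.
(4x^3 - 5x^2 + 2x - 7) + 166 = 4x^3 - 5x^2 + 2x + 159 = (x + 3)(4x^2 - 17x + 53).
So |(4x^3 - 5x^2 + 2x - 7) + 166| = |x + 3|·|4x^2 - 17x + 53|.
Assume first that |x + 3| < 1, so |x| < 4. Then |4x^2 - 17x + 53| ≤ 4·4^2 + 17·4 + 53 = 185.
Hence |(4x^3 - 5x^2 + 2x - 7) + 166| ≤ 185|x + 3| < ε provided |x + 3| < ε/185.
Take δ = min(1, ε/185). Then 0 < |x + 3| < δ gives both |x + 3| < 1 and |x + 3| < ε/185, so |(4x^3 - 5x^2 + 2x - 7) + 166| < ε.

δ = min(1, ε/185)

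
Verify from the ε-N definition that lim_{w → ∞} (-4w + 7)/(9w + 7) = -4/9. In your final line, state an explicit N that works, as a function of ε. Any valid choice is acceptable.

N = (91/81)/ε

Fix ε > 0. We seek N > 0 such that w > N implies |(-4w + 7)/(9w + 7) + 4/9| < ε.
(-4w + 7)/(9w + 7) + 4/9 = (9(-4w + 7) − (-4)(9w + 7)) / (9(9w + 7)) = 91/(9(9w + 7)).
For w > 0 we have 9w + 7 > 9w, so |(-4w + 7)/(9w + 7) + 4/9| = 91/(9(9w + 7)) < 91/(9·9w) = (91/81)/w.
Thus |(-4w + 7)/(9w + 7) + 4/9| < ε whenever w > (91/81)/ε.
Take N = (91/81)/ε. If w > N then |(-4w + 7)/(9w + 7) + 4/9| < (91/81)/w < ε.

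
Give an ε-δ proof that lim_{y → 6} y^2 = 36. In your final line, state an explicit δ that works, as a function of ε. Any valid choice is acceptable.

Let ε > 0 be given. We seek δ > 0 with 0 < |y − 6| < δ ⇒ |y^2 − 36| < ε.
Factor: y^2 − 36 = (y − 6)(y + 6), so |y^2 − 36| = |y − 6|·|y + 6|.
Restrict δ ≤ 1. Then |y − 6| < 1 gives |y| < 7, so by the triangle inequality |y + 6| ≤ 7 + 6 = 13.
Hence |y^2 − 36| ≤ 13|y − 6|, which is < ε once |y − 6| < ε/13.
Take δ = min(1, ε/13). If 0 < |y − 6| < δ then both bounds hold and |y^2 − 36| ≤ 13|y − 6| < 13·(ε/13) = ε.

δ = min(1, ε/13)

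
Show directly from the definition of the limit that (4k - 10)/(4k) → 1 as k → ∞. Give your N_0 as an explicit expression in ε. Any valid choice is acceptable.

N_0 = (5/2)/ε

Fix ε > 0. For k ≥ 1, |(4k - 10)/(4k) − 1| = |-40|/(4(4k)) = 40/(4(4k)).
Since 4k ≥ 4k for k ≥ 1, this is ≤ 40/(4·4k) = (5/2)/k.
So |(4k - 10)/(4k) − 1| < ε whenever k > (5/2)/ε.
Take N_0 = (5/2)/ε. If k > N_0 then |(4k - 10)/(4k) − 1| ≤ (5/2)/k < ε.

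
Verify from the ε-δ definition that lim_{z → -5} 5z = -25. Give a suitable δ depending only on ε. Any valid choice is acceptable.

δ = ε/5

Let ε > 0 be given. We need δ > 0 so that 0 < |z + 5| < δ implies |(5z) + 25| < ε.
|(5z) + 25| = |5z + 25| = 5|z + 5|.
Thus it suffices that |z + 5| < ε/5.
Choosing δ = ε/5 gives |(5z) + 25| = 5|z + 5| < ε whenever |z + 5| < δ.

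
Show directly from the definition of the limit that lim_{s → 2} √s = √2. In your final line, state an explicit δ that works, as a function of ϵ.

Fix ϵ > 0. We want δ > 0 such that 0 < |s − 2| < δ implies |√s − √2| < ϵ.
Multiplying by the conjugate, |√s − √2| = |s − 2|/(√s + √2).
Restrict δ ≤ 2 so that |s − 2| < 2 forces s > 0, and then √s + √2 > √2.
Hence |√s − √2| < |s − 2|/√2, which is < ϵ once |s − 2| < √2·ϵ.
Take δ = min(2, √2·ϵ). If 0 < |s − 2| < δ then s > 0 and |√s − √2| < |s − 2|/√2 < ϵ.

δ = min(2, √2·ϵ)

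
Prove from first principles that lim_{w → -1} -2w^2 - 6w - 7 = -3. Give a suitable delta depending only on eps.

delta = min(2, eps/10)

Let eps > 0. We want delta > 0 such that 0 < |w + 1| < delta implies |(-2w^2 - 6w - 7) + 3| < eps.
(-2w^2 - 6w - 7) + 3 = -2w^2 - 6w - 4 = (w + 1)(-2w - 4).
So |(-2w^2 - 6w - 7) + 3| = |w + 1|·|-2w - 4|.
Require delta ≤ 2. Then |w + 1| < 2 gives |w| < 3, and by the triangle inequality |-2w - 4| ≤ 2·3 + 4 = 10.
Hence |(-2w^2 - 6w - 7) + 3| ≤ 10|w + 1| < eps provided |w + 1| < eps/10.
Choosing delta = min(2, eps/10) ensures both conditions, hence |(-2w^2 - 6w - 7) + 3| < eps.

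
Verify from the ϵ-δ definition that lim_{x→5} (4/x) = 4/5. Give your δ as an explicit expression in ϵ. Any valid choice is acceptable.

Suppose ϵ > 0. We seek δ > 0 such that 0 < |x − 5| < δ implies |4/x − (4/5)| < ϵ.
|4/x − (4/5)| = 4·|5 − x|/(5·|x|) = 4|x − 5|/(5|x|).
Require δ ≤ 5/2 so that |x| > 5 − 5/2 = 5/2, hence 5|x| > 25/2.
Then |4/x − (4/5)| < 4|x − 5|/(25/2), which is < ϵ when |x − 5| < (25/8)ϵ.
Take δ = min(5/2, (25/8)ϵ). Then 0 < |x − 5| < δ gives both |x − 5| < 5/2 and |x − 5| < (25/8)ϵ, so |4/x − (4/5)| < ϵ.

δ = min(5/2, (25/8)ϵ)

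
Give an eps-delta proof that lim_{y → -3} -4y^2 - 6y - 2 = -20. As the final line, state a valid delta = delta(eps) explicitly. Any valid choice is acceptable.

delta = min(1, eps/22)

Let eps > 0. We want delta > 0 such that 0 < |y + 3| < delta implies |(-4y^2 - 6y - 2) + 20| < eps.
(-4y^2 - 6y - 2) + 20 = -4y^2 - 6y + 18 = (y + 3)(-4y + 6).
So |(-4y^2 - 6y - 2) + 20| = |y + 3|·|-4y + 6|.
Assume first that |y + 3| < 1, so |y| < 4. Then |-4y + 6| ≤ 4·4 + 6 = 22.
Hence |(-4y^2 - 6y - 2) + 20| ≤ 22|y + 3| < eps provided |y + 3| < eps/22.
Choosing delta = min(1, eps/22) ensures both conditions, hence |(-4y^2 - 6y - 2) + 20| < eps.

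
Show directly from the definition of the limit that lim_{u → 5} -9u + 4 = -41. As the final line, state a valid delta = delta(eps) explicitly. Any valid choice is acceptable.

delta = eps/9

Let eps > 0. We need delta > 0 so that 0 < |u − 5| < delta implies |(-9u + 4) + 41| < eps.
|(-9u + 4) + 41| = |-9u + 45| = 9|u − 5|.
Thus it suffices that |u − 5| < eps/9.
Choosing delta = eps/9 gives |(-9u + 4) + 41| = 9|u − 5| < eps whenever |u − 5| < delta.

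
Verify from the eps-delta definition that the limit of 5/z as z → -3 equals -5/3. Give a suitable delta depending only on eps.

Suppose eps > 0. We seek delta > 0 such that 0 < |z + 3| < delta implies |5/z + 5/3| < eps.
|5/z + 5/3| = 5·|-3 − z|/(3·|z|) = 5|z + 3|/(3|z|).
Restrict delta ≤ 3/2. Then |z + 3| < 3/2 gives |z| > 3/2, so 3|z| > 9/2.
Then |5/z + 5/3| < 5|z + 3|/(9/2), which is < eps when |z + 3| < (9/10)eps.
Take delta = min(3/2, (9/10)eps). Then 0 < |z + 3| < delta gives both |z + 3| < 3/2 and |z + 3| < (9/10)eps, so |5/z + 5/3| < eps.

delta = min(3/2, (9/10)eps)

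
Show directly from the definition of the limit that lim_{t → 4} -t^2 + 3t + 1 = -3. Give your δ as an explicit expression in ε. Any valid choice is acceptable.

Let ε > 0. We want δ > 0 such that 0 < |t − 4| < δ implies |(-t^2 + 3t + 1) + 3| < ε.
(-t^2 + 3t + 1) + 3 = -t^2 + 3t + 4 = (t − 4)(-t - 1).
So |(-t^2 + 3t + 1) + 3| = |t − 4|·|-t - 1|.
Assume first that |t − 4| < 2, so |t| < 6. Then |-t - 1| ≤ 6 + 1 = 7.
Hence |(-t^2 + 3t + 1) + 3| ≤ 7|t − 4| < ε provided |t − 4| < ε/7.
Take δ = min(2, ε/7). Then 0 < |t − 4| < δ gives both |t − 4| < 2 and |t − 4| < ε/7, so |(-t^2 + 3t + 1) + 3| < ε.

δ = min(2, ε/7)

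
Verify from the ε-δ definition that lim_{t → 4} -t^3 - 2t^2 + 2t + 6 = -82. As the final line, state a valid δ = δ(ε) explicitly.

Let ε > 0. We want δ > 0 such that 0 < |t − 4| < δ implies |(-t^3 - 2t^2 + 2t + 6) + 82| < ε.
(-t^3 - 2t^2 + 2t + 6) + 82 = -t^3 - 2t^2 + 2t + 88 = (t − 4)(-t^2 - 6t - 22).
So |(-t^3 - 2t^2 + 2t + 6) + 82| = |t − 4|·|-t^2 - 6t - 22|.
Require δ ≤ 2. Then |t − 4| < 2 gives |t| < 6, and by the triangle inequality |-t^2 - 6t - 22| ≤ 6^2 + 6·6 + 22 = 94.
Hence |(-t^3 - 2t^2 + 2t + 6) + 82| ≤ 94|t − 4| < ε provided |t − 4| < ε/94.
Choosing δ = min(2, ε/94) ensures both conditions, hence |(-t^3 - 2t^2 + 2t + 6) + 82| < ε.

δ = min(2, ε/94)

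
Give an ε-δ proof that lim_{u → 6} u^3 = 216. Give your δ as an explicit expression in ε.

Let ε > 0. We seek δ > 0 with 0 < |u − 6| < δ ⇒ |u^3 − 216| < ε.
Factor: u^3 − 216 = (u − 6)(u^2 + 6u + 36), so |u^3 − 216| = |u − 6|·|u^2 + 6u + 36|.
Impose δ ≤ 2 so that |u| < 8; then |u^2 + 6u + 36| ≤ 148.
Hence |u^3 − 216| ≤ 148|u − 6|, which is < ε once |u − 6| < ε/148.
Take δ = min(2, ε/148). If 0 < |u − 6| < δ then both bounds hold and |u^3 − 216| ≤ 148|u − 6| < 148·(ε/148) = ε.

δ = min(2, ε/148)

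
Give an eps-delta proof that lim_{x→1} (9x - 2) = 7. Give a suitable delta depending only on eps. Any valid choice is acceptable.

delta = eps/9

Suppose eps > 0. We need delta > 0 so that 0 < |x − 1| < delta implies |(9x - 2) − 7| < eps.
Since (9x - 2) − 7 = 9(x − 1), we have |(9x - 2) − 7| = 9|x − 1|.
Thus it suffices that |x − 1| < eps/9.
Take delta = eps/9. If 0 < |x − 1| < delta then |(9x - 2) − 7| = 9|x − 1| < 9·(eps/9) = eps.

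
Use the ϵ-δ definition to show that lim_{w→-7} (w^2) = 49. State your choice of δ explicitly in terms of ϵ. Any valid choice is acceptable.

δ = min(1, ϵ/15)

Fix ϵ > 0. We seek δ > 0 with 0 < |w + 7| < δ ⇒ |w^2 − 49| < ϵ.
Factor: w^2 − 49 = (w + 7)(w - 7), so |w^2 − 49| = |w + 7|·|w - 7|.
Restrict δ ≤ 1. Then |w + 7| < 1 gives |w| < 8, so by the triangle inequality |w - 7| ≤ 8 + 7 = 15.
Hence |w^2 − 49| ≤ 15|w + 7|, which is < ϵ once |w + 7| < ϵ/15.
Take δ = min(1, ϵ/15). If 0 < |w + 7| < δ then both bounds hold and |w^2 − 49| ≤ 15|w + 7| < 15·(ϵ/15) = ϵ.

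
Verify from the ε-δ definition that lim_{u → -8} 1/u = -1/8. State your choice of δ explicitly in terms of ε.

δ = min(4, 32ε)

Let ε > 0. We seek δ > 0 such that 0 < |u + 8| < δ implies |1/u + 1/8| < ε.
|1/u + 1/8| = |-8 − u|/(8·|u|) = |u + 8|/(8|u|).
Require δ ≤ 4 so that |u| > 8 − 4 = 4, hence 8|u| > 32.
Then |1/u + 1/8| < |u + 8|/32, which is < ε when |u + 8| < 32ε.
Take δ = min(4, 32ε). Then 0 < |u + 8| < δ gives both |u + 8| < 4 and |u + 8| < 32ε, so |1/u + 1/8| < ε.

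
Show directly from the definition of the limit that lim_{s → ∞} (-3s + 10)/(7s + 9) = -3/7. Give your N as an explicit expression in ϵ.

Fix ϵ > 0. We seek N > 0 such that s > N implies |(-3s + 10)/(7s + 9) + 3/7| < ϵ.
(-3s + 10)/(7s + 9) + 3/7 = (7(-3s + 10) − (-3)(7s + 9)) / (7(7s + 9)) = 97/(7(7s + 9)).
For s > 0 we have 7s + 9 > 7s, so |(-3s + 10)/(7s + 9) + 3/7| = 97/(7(7s + 9)) < 97/(7·7s) = (97/49)/s.
Thus |(-3s + 10)/(7s + 9) + 3/7| < ϵ whenever s > (97/49)/ϵ.
Take N = (97/49)/ϵ. If s > N then |(-3s + 10)/(7s + 9) + 3/7| < (97/49)/s < ϵ.

N = (97/49)/ϵ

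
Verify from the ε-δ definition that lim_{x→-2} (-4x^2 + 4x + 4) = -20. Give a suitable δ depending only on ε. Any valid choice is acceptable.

δ = min(1, ε/24)

Fix ε > 0. We want δ > 0 such that 0 < |x + 2| < δ implies |(-4x^2 + 4x + 4) + 20| < ε.
(-4x^2 + 4x + 4) + 20 = -4x^2 + 4x + 24 = (x + 2)(-4x + 12).
So |(-4x^2 + 4x + 4) + 20| = |x + 2|·|-4x + 12|.
Require δ ≤ 1. Then |x + 2| < 1 gives |x| < 3, and by the triangle inequality |-4x + 12| ≤ 4·3 + 12 = 24.
Hence |(-4x^2 + 4x + 4) + 20| ≤ 24|x + 2| < ε provided |x + 2| < ε/24.
Take δ = min(1, ε/24). Then 0 < |x + 2| < δ gives both |x + 2| < 1 and |x + 2| < ε/24, so |(-4x^2 + 4x + 4) + 20| < ε.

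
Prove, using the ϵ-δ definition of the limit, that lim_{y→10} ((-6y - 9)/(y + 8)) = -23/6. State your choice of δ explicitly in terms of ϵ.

δ = min(9, (54/13)ϵ)

Let ϵ > 0. We want δ > 0 with 0 < |y − 10| < δ ⇒ |(-6y - 9)/(y + 8) + 23/6| < ϵ.
Combining over a common denominator, (-6y - 9)/(y + 8) + 23/6 = [(-6y - 9)·18 − (-69)·(y + 8)] / [18·(y + 8)] = -39(y − 10) / (18(y + 8)).
So |(-6y - 9)/(y + 8) + 23/6| = 39|y − 10| / (18·|y + 8|).
Restrict δ ≤ 9. Then |y − 10| < 9 gives |y + 8| = |(y − 10) + 18| ≥ 18 − 9 = 9.
Hence |(-6y - 9)/(y + 8) + 23/6| < 39|y − 10|/(18·9) = (13/54)|y − 10|, which is < ϵ once |y − 10| < (54/13)ϵ.
Take δ = min(9, (54/13)ϵ). Then 0 < |y − 10| < δ forces both bounds, so |(-6y - 9)/(y + 8) + 23/6| < ϵ.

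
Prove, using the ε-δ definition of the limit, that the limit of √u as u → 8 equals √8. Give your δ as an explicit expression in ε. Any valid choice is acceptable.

Let ε > 0 be given. We want δ > 0 such that 0 < |u − 8| < δ implies |√u − √8| < ε.
Rationalise: √u − √8 = (u − 8)/(√u + √8), so |√u − √8| = |u − 8|/(√u + √8).
Restrict δ ≤ 8 so that |u − 8| < 8 forces u > 0, and then √u + √8 > √8.
Hence |√u − √8| < |u − 8|/√8, which is < ε once |u − 8| < √8·ε.
Take δ = min(8, √8·ε). If 0 < |u − 8| < δ then u > 0 and |√u − √8| < |u − 8|/√8 < ε.

δ = min(8, √8·ε)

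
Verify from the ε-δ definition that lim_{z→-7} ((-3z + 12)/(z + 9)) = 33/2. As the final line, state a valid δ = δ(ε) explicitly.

Let ε > 0 be given. We want δ > 0 with 0 < |z + 7| < δ ⇒ |(-3z + 12)/(z + 9) − (33/2)| < ε.
Combining over a common denominator, (-3z + 12)/(z + 9) − (33/2) = [(-3z + 12)·2 − 33·(z + 9)] / [2·(z + 9)] = -39(z + 7) / (2(z + 9)).
So |(-3z + 12)/(z + 9) − (33/2)| = 39|z + 7| / (2·|z + 9|).
Require δ ≤ 1, so |z + 9| ≥ |2| − |z + 7| > 2 − 1 = 1.
Hence |(-3z + 12)/(z + 9) − (33/2)| < 39|z + 7|/(2·1) = (39/2)|z + 7|, which is < ε once |z + 7| < (2/39)ε.
Take δ = min(1, (2/39)ε). Then 0 < |z + 7| < δ forces both bounds, so |(-3z + 12)/(z + 9) − (33/2)| < ε.

δ = min(1, (2/39)ε)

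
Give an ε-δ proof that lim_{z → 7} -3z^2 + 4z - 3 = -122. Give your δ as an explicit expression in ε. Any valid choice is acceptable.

δ = min(1, ε/41)

Fix ε > 0. We want δ > 0 such that 0 < |z − 7| < δ implies |(-3z^2 + 4z - 3) + 122| < ε.
(-3z^2 + 4z - 3) + 122 = -3z^2 + 4z + 119 = (z − 7)(-3z - 17).
So |(-3z^2 + 4z - 3) + 122| = |z − 7|·|-3z - 17|.
Assume first that |z − 7| < 1, so |z| < 8. Then |-3z - 17| ≤ 3·8 + 17 = 41.
Hence |(-3z^2 + 4z - 3) + 122| ≤ 41|z − 7| < ε provided |z − 7| < ε/41.
Choosing δ = min(1, ε/41) ensures both conditions, hence |(-3z^2 + 4z - 3) + 122| < ε.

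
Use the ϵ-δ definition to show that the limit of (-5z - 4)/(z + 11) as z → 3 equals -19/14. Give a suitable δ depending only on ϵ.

Let ϵ > 0. We want δ > 0 with 0 < |z − 3| < δ ⇒ |(-5z - 4)/(z + 11) + 19/14| < ϵ.
Combining over a common denominator, (-5z - 4)/(z + 11) + 19/14 = [(-5z - 4)·14 − (-19)·(z + 11)] / [14·(z + 11)] = -51(z − 3) / (14(z + 11)).
So |(-5z - 4)/(z + 11) + 19/14| = 51|z − 3| / (14·|z + 11|).
Require δ ≤ 7, so |z + 11| ≥ |14| − |z − 3| > 14 − 7 = 7.
Hence |(-5z - 4)/(z + 11) + 19/14| < 51|z − 3|/(14·7) = (51/98)|z − 3|, which is < ϵ once |z − 3| < (98/51)ϵ.
Take δ = min(7, (98/51)ϵ). Then 0 < |z − 3| < δ forces both bounds, so |(-5z - 4)/(z + 11) + 19/14| < ϵ.

δ = min(7, (98/51)ϵ)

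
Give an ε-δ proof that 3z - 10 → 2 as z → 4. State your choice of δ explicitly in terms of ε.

δ = ε/3

Let ε > 0 be given. We need δ > 0 so that 0 < |z − 4| < δ implies |(3z - 10) − 2| < ε.
Since (3z - 10) − 2 = 3(z − 4), we have |(3z - 10) − 2| = 3|z − 4|.
Thus it suffices that |z − 4| < ε/3.
Choosing δ = ε/3 gives |(3z - 10) − 2| = 3|z − 4| < ε whenever |z − 4| < δ.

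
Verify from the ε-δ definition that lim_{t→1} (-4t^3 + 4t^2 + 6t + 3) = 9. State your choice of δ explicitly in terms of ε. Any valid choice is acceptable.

δ = min(1, ε/22)

Suppose ε > 0. We want δ > 0 such that 0 < |t − 1| < δ implies |(-4t^3 + 4t^2 + 6t + 3) − 9| < ε.
(-4t^3 + 4t^2 + 6t + 3) − 9 = -4t^3 + 4t^2 + 6t - 6 = (t − 1)(-4t^2 + 6).
So |(-4t^3 + 4t^2 + 6t + 3) − 9| = |t − 1|·|-4t^2 + 6|.
Require δ ≤ 1. Then |t − 1| < 1 gives |t| < 2, and by the triangle inequality |-4t^2 + 6| ≤ 4·2^2 + 6 = 22.
Hence |(-4t^3 + 4t^2 + 6t + 3) − 9| ≤ 22|t − 1| < ε provided |t − 1| < ε/22.
Take δ = min(1, ε/22). Then 0 < |t − 1| < δ gives both |t − 1| < 1 and |t − 1| < ε/22, so |(-4t^3 + 4t^2 + 6t + 3) − 9| < ε.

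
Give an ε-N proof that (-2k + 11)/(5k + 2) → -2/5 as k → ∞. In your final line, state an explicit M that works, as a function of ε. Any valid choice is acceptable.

M = (59/25)/ε

Let ε > 0 be given. For k ≥ 1, |(-2k + 11)/(5k + 2) + 2/5| = |59|/(5(5k + 2)) = 59/(5(5k + 2)).
Since 5k + 2 ≥ 5k for k ≥ 1, this is ≤ 59/(5·5k) = (59/25)/k.
So |(-2k + 11)/(5k + 2) + 2/5| < ε whenever k > (59/25)/ε.
Take M = (59/25)/ε. If k > M then |(-2k + 11)/(5k + 2) + 2/5| ≤ (59/25)/k < ε.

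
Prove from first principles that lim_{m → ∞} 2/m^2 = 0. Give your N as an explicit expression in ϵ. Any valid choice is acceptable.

Suppose ϵ > 0. For m ≥ 1, |2/m^2 − 0| = 2/m^2.
2/m^2 < ϵ ⇔ m^2 > 2/ϵ ⇔ m > (2/ϵ)^{1/2}.
Take N = (2/ϵ)^{1/2}. Then m > N implies 2/m^2 < ϵ.

N = (2/ϵ)^{1/2}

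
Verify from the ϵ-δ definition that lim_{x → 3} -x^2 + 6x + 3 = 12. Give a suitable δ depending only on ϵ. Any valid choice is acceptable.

Let ϵ > 0. We want δ > 0 such that 0 < |x − 3| < δ implies |(-x^2 + 6x + 3) − 12| < ϵ.
(-x^2 + 6x + 3) − 12 = -x^2 + 6x - 9 = (x − 3)(-x + 3).
So |(-x^2 + 6x + 3) − 12| = |x − 3|·|-x + 3|.
Assume first that |x − 3| < 1, so |x| < 4. Then |-x + 3| ≤ 4 + 3 = 7.
Hence |(-x^2 + 6x + 3) − 12| ≤ 7|x − 3| < ϵ provided |x − 3| < ϵ/7.
Take δ = min(1, ϵ/7). Then 0 < |x − 3| < δ gives both |x − 3| < 1 and |x − 3| < ϵ/7, so |(-x^2 + 6x + 3) − 12| < ϵ.

δ = min(1, ϵ/7)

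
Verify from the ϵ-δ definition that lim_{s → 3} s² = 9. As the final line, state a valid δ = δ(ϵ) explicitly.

Let ϵ > 0. We seek δ > 0 with 0 < |s − 3| < δ ⇒ |s² − 9| < ϵ.
Factor: s² − 9 = (s − 3)(s + 3), so |s² − 9| = |s − 3|·|s + 3|.
Restrict δ ≤ 1. Then |s − 3| < 1 gives |s| < 4, so by the triangle inequality |s + 3| ≤ 4 + 3 = 7.
Hence |s² − 9| ≤ 7|s − 3|, which is < ϵ once |s − 3| < ϵ/7.
Take δ = min(1, ϵ/7). If 0 < |s − 3| < δ then both bounds hold and |s² − 9| ≤ 7|s − 3| < 7·(ϵ/7) = ϵ.

δ = min(1, ϵ/7)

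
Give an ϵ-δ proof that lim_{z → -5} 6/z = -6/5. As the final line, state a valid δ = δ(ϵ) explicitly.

δ = min(5/2, (25/12)ϵ)

Let ϵ > 0. We seek δ > 0 such that 0 < |z + 5| < δ implies |6/z + 6/5| < ϵ.
|6/z + 6/5| = 6·|-5 − z|/(5·|z|) = 6|z + 5|/(5|z|).
Restrict δ ≤ 5/2. Then |z + 5| < 5/2 gives |z| > 5/2, so 5|z| > 25/2.
Then |6/z + 6/5| < 6|z + 5|/(25/2), which is < ϵ when |z + 5| < (25/12)ϵ.
Take δ = min(5/2, (25/12)ϵ). Then 0 < |z + 5| < δ gives both |z + 5| < 5/2 and |z + 5| < (25/12)ϵ, so |6/z + 6/5| < ϵ.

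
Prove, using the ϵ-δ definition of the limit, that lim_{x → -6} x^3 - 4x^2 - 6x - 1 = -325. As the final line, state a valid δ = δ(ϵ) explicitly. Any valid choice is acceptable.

δ = min(1, ϵ/173)

Suppose ϵ > 0. We want δ > 0 such that 0 < |x + 6| < δ implies |(x^3 - 4x^2 - 6x - 1) + 325| < ϵ.
(x^3 - 4x^2 - 6x - 1) + 325 = x^3 - 4x^2 - 6x + 324 = (x + 6)(x^2 - 10x + 54).
So |(x^3 - 4x^2 - 6x - 1) + 325| = |x + 6|·|x^2 - 10x + 54|.
Require δ ≤ 1. Then |x + 6| < 1 gives |x| < 7, and by the triangle inequality |x^2 - 10x + 54| ≤ 7^2 + 10·7 + 54 = 173.
Hence |(x^3 - 4x^2 - 6x - 1) + 325| ≤ 173|x + 6| < ϵ provided |x + 6| < ϵ/173.
Choosing δ = min(1, ϵ/173) ensures both conditions, hence |(x^3 - 4x^2 - 6x - 1) + 325| < ϵ.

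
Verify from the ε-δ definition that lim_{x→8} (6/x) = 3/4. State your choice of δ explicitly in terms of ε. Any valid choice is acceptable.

δ = min(4, (16/3)ε)

Suppose ε > 0. We seek δ > 0 such that 0 < |x − 8| < δ implies |6/x − (3/4)| < ε.
|6/x − (3/4)| = 6·|8 − x|/(8·|x|) = 6|x − 8|/(8|x|).
Restrict δ ≤ 4. Then |x − 8| < 4 gives |x| > 4, so 8|x| > 32.
Then |6/x − (3/4)| < 6|x − 8|/32, which is < ε when |x − 8| < (16/3)ε.
Take δ = min(4, (16/3)ε). Then 0 < |x − 8| < δ gives both |x − 8| < 4 and |x − 8| < (16/3)ε, so |6/x − (3/4)| < ε.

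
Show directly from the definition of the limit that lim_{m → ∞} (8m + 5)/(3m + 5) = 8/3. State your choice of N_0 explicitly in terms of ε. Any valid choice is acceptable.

N_0 = (25/9)/ε

Let ε > 0. For m ≥ 1, |(8m + 5)/(3m + 5) − (8/3)| = |-25|/(3(3m + 5)) = 25/(3(3m + 5)).
Since 3m + 5 ≥ 3m for m ≥ 1, this is ≤ 25/(3·3m) = (25/9)/m.
So |(8m + 5)/(3m + 5) − (8/3)| < ε whenever m > (25/9)/ε.
Take N_0 = (25/9)/ε. If m > N_0 then |(8m + 5)/(3m + 5) − (8/3)| ≤ (25/9)/m < ε.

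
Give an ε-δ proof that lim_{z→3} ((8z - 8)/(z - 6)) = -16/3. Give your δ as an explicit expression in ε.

δ = min(3/2, (9/80)ε)

Let ε > 0 be given. We want δ > 0 with 0 < |z − 3| < δ ⇒ |(8z - 8)/(z - 6) + 16/3| < ε.
Combining over a common denominator, (8z - 8)/(z - 6) + 16/3 = [(8z - 8)·(-3) − 16·(z - 6)] / [(-3)·(z - 6)] = -40(z − 3) / ((-3)(z - 6)).
So |(8z - 8)/(z - 6) + 16/3| = 40|z − 3| / (3·|z − 6|).
Restrict δ ≤ 3/2. Then |z − 3| < 3/2 gives |z − 6| = |(z − 3) + (-3)| ≥ 3 − 3/2 = 3/2.
Hence |(8z - 8)/(z - 6) + 16/3| < 40|z − 3|/(3·(3/2)) = (80/9)|z − 3|, which is < ε once |z − 3| < (9/80)ε.
Take δ = min(3/2, (9/80)ε). Then 0 < |z − 3| < δ forces both bounds, so |(8z - 8)/(z - 6) + 16/3| < ε.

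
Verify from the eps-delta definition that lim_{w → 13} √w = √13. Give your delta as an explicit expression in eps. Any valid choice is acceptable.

delta = min(13, √13·eps)

Let eps > 0. We want delta > 0 such that 0 < |w − 13| < delta implies |√w − √13| < eps.
Rationalise: √w − √13 = (w − 13)/(√w + √13), so |√w − √13| = |w − 13|/(√w + √13).
Restrict delta ≤ 13 so that |w − 13| < 13 forces w > 0, and then √w + √13 > √13.
Hence |√w − √13| < |w − 13|/√13, which is < eps once |w − 13| < √13·eps.
Take delta = min(13, √13·eps). If 0 < |w − 13| < delta then w > 0 and |√w − √13| < |w − 13|/√13 < eps.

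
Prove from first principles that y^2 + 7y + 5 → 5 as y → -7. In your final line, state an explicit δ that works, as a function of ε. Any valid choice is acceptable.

Suppose ε > 0. We want δ > 0 such that 0 < |y + 7| < δ implies |(y^2 + 7y + 5) − 5| < ε.
(y^2 + 7y + 5) − 5 = y^2 + 7y = (y + 7)(y).
So |(y^2 + 7y + 5) − 5| = |y + 7|·|y|.
Assume first that |y + 7| < 2, so |y| < 9. Then |y| ≤ 9 = 9.
Hence |(y^2 + 7y + 5) − 5| ≤ 9|y + 7| < ε provided |y + 7| < ε/9.
Take δ = min(2, ε/9). Then 0 < |y + 7| < δ gives both |y + 7| < 2 and |y + 7| < ε/9, so |(y^2 + 7y + 5) − 5| < ε.

δ = min(2, ε/9)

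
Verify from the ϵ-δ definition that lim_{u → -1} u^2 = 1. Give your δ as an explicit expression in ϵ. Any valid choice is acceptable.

δ = min(2, ϵ/4)

Fix ϵ > 0. We seek δ > 0 with 0 < |u + 1| < δ ⇒ |u^2 − 1| < ϵ.
Factor: u^2 − 1 = (u + 1)(u - 1), so |u^2 − 1| = |u + 1|·|u - 1|.
Restrict δ ≤ 2. Then |u + 1| < 2 gives |u| < 3, so by the triangle inequality |u - 1| ≤ 3 + 1 = 4.
Hence |u^2 − 1| ≤ 4|u + 1|, which is < ϵ once |u + 1| < ϵ/4.
Take δ = min(2, ϵ/4). If 0 < |u + 1| < δ then both bounds hold and |u^2 − 1| ≤ 4|u + 1| < 4·(ϵ/4) = ϵ.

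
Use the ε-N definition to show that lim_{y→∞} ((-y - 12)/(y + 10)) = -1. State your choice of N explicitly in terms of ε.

N = 2/ε

Fix ε > 0. We seek N > 0 such that y > N implies |(-y - 12)/(y + 10) + 1| < ε.
(-y - 12)/(y + 10) + 1 = ((-y - 12) − (-1)(y + 10)) / ((y + 10)) = -2/((y + 10)).
For y > 0 we have y + 10 > y, so |(-y - 12)/(y + 10) + 1| = 2/((y + 10)) < 2/(y) = 2/y.
Thus |(-y - 12)/(y + 10) + 1| < ε whenever y > 2/ε.
Take N = 2/ε. If y > N then |(-y - 12)/(y + 10) + 1| < 2/y < ε.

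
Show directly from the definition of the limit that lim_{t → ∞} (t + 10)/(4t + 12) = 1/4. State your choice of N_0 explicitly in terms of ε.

Let ε > 0 be given. We seek N_0 > 0 such that t > N_0 implies |(t + 10)/(4t + 12) − (1/4)| < ε.
(t + 10)/(4t + 12) − (1/4) = (4(t + 10) − (4t + 12)) / (4(4t + 12)) = 28/(4(4t + 12)).
For t > 0 we have 4t + 12 > 4t, so |(t + 10)/(4t + 12) − (1/4)| = 28/(4(4t + 12)) < 28/(4·4t) = (7/4)/t.
Thus |(t + 10)/(4t + 12) − (1/4)| < ε whenever t > (7/4)/ε.
Take N_0 = (7/4)/ε. If t > N_0 then |(t + 10)/(4t + 12) − (1/4)| < (7/4)/t < ε.

N_0 = (7/4)/ε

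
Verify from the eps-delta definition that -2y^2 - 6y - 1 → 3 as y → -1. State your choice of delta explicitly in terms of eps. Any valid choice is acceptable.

Let eps > 0 be given. We want delta > 0 such that 0 < |y + 1| < delta implies |(-2y^2 - 6y - 1) − 3| < eps.
(-2y^2 - 6y - 1) − 3 = -2y^2 - 6y - 4 = (y + 1)(-2y - 4).
So |(-2y^2 - 6y - 1) − 3| = |y + 1|·|-2y - 4|.
Assume first that |y + 1| < 1, so |y| < 2. Then |-2y - 4| ≤ 2·2 + 4 = 8.
Hence |(-2y^2 - 6y - 1) − 3| ≤ 8|y + 1| < eps provided |y + 1| < eps/8.
Take delta = min(1, eps/8). Then 0 < |y + 1| < delta gives both |y + 1| < 1 and |y + 1| < eps/8, so |(-2y^2 - 6y - 1) − 3| < eps.

delta = min(1, eps/8)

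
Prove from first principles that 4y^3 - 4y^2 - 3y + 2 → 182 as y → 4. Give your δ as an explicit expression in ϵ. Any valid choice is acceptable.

Let ϵ > 0. We want δ > 0 such that 0 < |y − 4| < δ implies |(4y^3 - 4y^2 - 3y + 2) − 182| < ϵ.
(4y^3 - 4y^2 - 3y + 2) − 182 = 4y^3 - 4y^2 - 3y - 180 = (y − 4)(4y^2 + 12y + 45).
So |(4y^3 - 4y^2 - 3y + 2) − 182| = |y − 4|·|4y^2 + 12y + 45|.
Require δ ≤ 2. Then |y − 4| < 2 gives |y| < 6, and by the triangle inequality |4y^2 + 12y + 45| ≤ 4·6^2 + 12·6 + 45 = 261.
Hence |(4y^3 - 4y^2 - 3y + 2) − 182| ≤ 261|y − 4| < ϵ provided |y − 4| < ϵ/261.
Choosing δ = min(2, ϵ/261) ensures both conditions, hence |(4y^3 - 4y^2 - 3y + 2) − 182| < ϵ.

δ = min(2, ϵ/261)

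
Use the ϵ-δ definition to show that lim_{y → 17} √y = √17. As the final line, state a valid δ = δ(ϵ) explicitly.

Let ϵ > 0. We want δ > 0 such that 0 < |y − 17| < δ implies |√y − √17| < ϵ.
Multiplying by the conjugate, |√y − √17| = |y − 17|/(√y + √17).
Restrict δ ≤ 17 so that |y − 17| < 17 forces y > 0, and then √y + √17 > √17.
Hence |√y − √17| < |y − 17|/√17, which is < ϵ once |y − 17| < √17·ϵ.
Take δ = min(17, √17·ϵ). If 0 < |y − 17| < δ then y > 0 and |√y − √17| < |y − 17|/√17 < ϵ.

δ = min(17, √17·ϵ)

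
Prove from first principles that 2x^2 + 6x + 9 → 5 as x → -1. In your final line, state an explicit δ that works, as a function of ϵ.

Fix ϵ > 0. We want δ > 0 such that 0 < |x + 1| < δ implies |(2x^2 + 6x + 9) − 5| < ϵ.
(2x^2 + 6x + 9) − 5 = 2x^2 + 6x + 4 = (x + 1)(2x + 4).
So |(2x^2 + 6x + 9) − 5| = |x + 1|·|2x + 4|.
Require δ ≤ 2. Then |x + 1| < 2 gives |x| < 3, and by the triangle inequality |2x + 4| ≤ 2·3 + 4 = 10.
Hence |(2x^2 + 6x + 9) − 5| ≤ 10|x + 1| < ϵ provided |x + 1| < ϵ/10.
Choosing δ = min(2, ϵ/10) ensures both conditions, hence |(2x^2 + 6x + 9) − 5| < ϵ.

δ = min(2, ϵ/10)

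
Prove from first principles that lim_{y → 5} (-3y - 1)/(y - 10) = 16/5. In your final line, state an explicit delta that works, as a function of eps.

delta = min(5/2, (25/62)eps)

Fix eps > 0. We want delta > 0 with 0 < |y − 5| < delta ⇒ |(-3y - 1)/(y - 10) − (16/5)| < eps.
Combining over a common denominator, (-3y - 1)/(y - 10) − (16/5) = [(-3y - 1)·(-5) − (-16)·(y - 10)] / [(-5)·(y - 10)] = 31(y − 5) / ((-5)(y - 10)).
So |(-3y - 1)/(y - 10) − (16/5)| = 31|y − 5| / (5·|y − 10|).
Require delta ≤ 5/2, so |y − 10| ≥ |-5| − |y − 5| > 5 − 5/2 = 5/2.
Hence |(-3y - 1)/(y - 10) − (16/5)| < 31|y − 5|/(5·(5/2)) = (62/25)|y − 5|, which is < eps once |y − 5| < (25/62)eps.
Take delta = min(5/2, (25/62)eps). Then 0 < |y − 5| < delta forces both bounds, so |(-3y - 1)/(y - 10) − (16/5)| < eps.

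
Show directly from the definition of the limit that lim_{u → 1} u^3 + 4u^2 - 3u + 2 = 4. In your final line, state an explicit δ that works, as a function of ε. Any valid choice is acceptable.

Fix ε > 0. We want δ > 0 such that 0 < |u − 1| < δ implies |(u^3 + 4u^2 - 3u + 2) − 4| < ε.
(u^3 + 4u^2 - 3u + 2) − 4 = u^3 + 4u^2 - 3u - 2 = (u − 1)(u^2 + 5u + 2).
So |(u^3 + 4u^2 - 3u + 2) − 4| = |u − 1|·|u^2 + 5u + 2|.
Require δ ≤ 1. Then |u − 1| < 1 gives |u| < 2, and by the triangle inequality |u^2 + 5u + 2| ≤ 2^2 + 5·2 + 2 = 16.
Hence |(u^3 + 4u^2 - 3u + 2) − 4| ≤ 16|u − 1| < ε provided |u − 1| < ε/16.
Take δ = min(1, ε/16). Then 0 < |u − 1| < δ gives both |u − 1| < 1 and |u − 1| < ε/16, so |(u^3 + 4u^2 - 3u + 2) − 4| < ε.

δ = min(1, ε/16)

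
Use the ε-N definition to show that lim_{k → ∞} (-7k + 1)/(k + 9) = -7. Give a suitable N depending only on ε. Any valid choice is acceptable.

Fix ε > 0. For k ≥ 1, |(-7k + 1)/(k + 9) + 7| = |64|/((k + 9)) = 64/((k + 9)).
Since k + 9 ≥ k for k ≥ 1, this is ≤ 64/(k) = 64/k.
So |(-7k + 1)/(k + 9) + 7| < ε whenever k > 64/ε.
Take N = 64/ε. If k > N then |(-7k + 1)/(k + 9) + 7| ≤ 64/k < ε.

N = 64/ε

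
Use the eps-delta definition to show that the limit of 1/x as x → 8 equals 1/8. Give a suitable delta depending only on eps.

delta = min(4, 32eps)

Let eps > 0 be given. We seek delta > 0 such that 0 < |x − 8| < delta implies |1/x − (1/8)| < eps.
|1/x − (1/8)| = |8 − x|/(8·|x|) = |x − 8|/(8|x|).
Restrict delta ≤ 4. Then |x − 8| < 4 gives |x| > 4, so 8|x| > 32.
Then |1/x − (1/8)| < |x − 8|/32, which is < eps when |x − 8| < 32eps.
Take delta = min(4, 32eps). Then 0 < |x − 8| < delta gives both |x − 8| < 4 and |x − 8| < 32eps, so |1/x − (1/8)| < eps.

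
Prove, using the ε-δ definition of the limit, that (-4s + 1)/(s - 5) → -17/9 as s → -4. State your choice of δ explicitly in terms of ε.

Suppose ε > 0. We want δ > 0 with 0 < |s + 4| < δ ⇒ |(-4s + 1)/(s - 5) + 17/9| < ε.
Combining over a common denominator, (-4s + 1)/(s - 5) + 17/9 = [(-4s + 1)·(-9) − 17·(s - 5)] / [(-9)·(s - 5)] = 19(s + 4) / ((-9)(s - 5)).
So |(-4s + 1)/(s - 5) + 17/9| = 19|s + 4| / (9·|s − 5|).
Restrict δ ≤ 9/2. Then |s + 4| < 9/2 gives |s − 5| = |(s + 4) + (-9)| ≥ 9 − 9/2 = 9/2.
Hence |(-4s + 1)/(s - 5) + 17/9| < 19|s + 4|/(9·(9/2)) = (38/81)|s + 4|, which is < ε once |s + 4| < (81/38)ε.
Take δ = min(9/2, (81/38)ε). Then 0 < |s + 4| < δ forces both bounds, so |(-4s + 1)/(s - 5) + 17/9| < ε.

δ = min(9/2, (81/38)ε)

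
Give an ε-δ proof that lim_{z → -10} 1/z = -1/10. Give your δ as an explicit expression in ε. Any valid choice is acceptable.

δ = min(5, 50ε)

Let ε > 0 be given. We seek δ > 0 such that 0 < |z + 10| < δ implies |1/z + 1/10| < ε.
|1/z + 1/10| = |-10 − z|/(10·|z|) = |z + 10|/(10|z|).
Require δ ≤ 5 so that |z| > 10 − 5 = 5, hence 10|z| > 50.
Then |1/z + 1/10| < |z + 10|/50, which is < ε when |z + 10| < 50ε.
Take δ = min(5, 50ε). Then 0 < |z + 10| < δ gives both |z + 10| < 5 and |z + 10| < 50ε, so |1/z + 1/10| < ε.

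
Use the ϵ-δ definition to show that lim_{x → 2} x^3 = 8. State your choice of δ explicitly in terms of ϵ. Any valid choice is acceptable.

Suppose ϵ > 0. We seek δ > 0 with 0 < |x − 2| < δ ⇒ |x^3 − 8| < ϵ.
Factor: x^3 − 8 = (x − 2)(x^2 + 2x + 4), so |x^3 − 8| = |x − 2|·|x^2 + 2x + 4|.
Impose δ ≤ 2 so that |x| < 4; then |x^2 + 2x + 4| ≤ 28.
Hence |x^3 − 8| ≤ 28|x − 2|, which is < ϵ once |x − 2| < ϵ/28.
Take δ = min(2, ϵ/28). If 0 < |x − 2| < δ then both bounds hold and |x^3 − 8| ≤ 28|x − 2| < 28·(ϵ/28) = ϵ.

δ = min(2, ϵ/28)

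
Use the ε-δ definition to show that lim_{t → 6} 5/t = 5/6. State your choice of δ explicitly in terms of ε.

Let ε > 0. We seek δ > 0 such that 0 < |t − 6| < δ implies |5/t − (5/6)| < ε.
|5/t − (5/6)| = 5·|6 − t|/(6·|t|) = 5|t − 6|/(6|t|).
Require δ ≤ 3 so that |t| > 6 − 3 = 3, hence 6|t| > 18.
Then |5/t − (5/6)| < 5|t − 6|/18, which is < ε when |t − 6| < (18/5)ε.
Take δ = min(3, (18/5)ε). Then 0 < |t − 6| < δ gives both |t − 6| < 3 and |t − 6| < (18/5)ε, so |5/t − (5/6)| < ε.

δ = min(3, (18/5)ε)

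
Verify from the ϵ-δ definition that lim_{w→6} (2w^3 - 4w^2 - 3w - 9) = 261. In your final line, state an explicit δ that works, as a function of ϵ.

δ = min(2, ϵ/237)

Suppose ϵ > 0. We want δ > 0 such that 0 < |w − 6| < δ implies |(2w^3 - 4w^2 - 3w - 9) − 261| < ϵ.
(2w^3 - 4w^2 - 3w - 9) − 261 = 2w^3 - 4w^2 - 3w - 270 = (w − 6)(2w^2 + 8w + 45).
So |(2w^3 - 4w^2 - 3w - 9) − 261| = |w − 6|·|2w^2 + 8w + 45|.
Assume first that |w − 6| < 2, so |w| < 8. Then |2w^2 + 8w + 45| ≤ 2·8^2 + 8·8 + 45 = 237.
Hence |(2w^3 - 4w^2 - 3w - 9) − 261| ≤ 237|w − 6| < ϵ provided |w − 6| < ϵ/237.
Choosing δ = min(2, ϵ/237) ensures both conditions, hence |(2w^3 - 4w^2 - 3w - 9) − 261| < ϵ.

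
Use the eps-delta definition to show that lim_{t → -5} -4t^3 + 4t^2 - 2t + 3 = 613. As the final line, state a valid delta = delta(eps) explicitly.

delta = min(1, eps/410)

Let eps > 0 be given. We want delta > 0 such that 0 < |t + 5| < delta implies |(-4t^3 + 4t^2 - 2t + 3) − 613| < eps.
(-4t^3 + 4t^2 - 2t + 3) − 613 = -4t^3 + 4t^2 - 2t - 610 = (t + 5)(-4t^2 + 24t - 122).
So |(-4t^3 + 4t^2 - 2t + 3) − 613| = |t + 5|·|-4t^2 + 24t - 122|.
Require delta ≤ 1. Then |t + 5| < 1 gives |t| < 6, and by the triangle inequality |-4t^2 + 24t - 122| ≤ 4·6^2 + 24·6 + 122 = 410.
Hence |(-4t^3 + 4t^2 - 2t + 3) − 613| ≤ 410|t + 5| < eps provided |t + 5| < eps/410.
Take delta = min(1, eps/410). Then 0 < |t + 5| < delta gives both |t + 5| < 1 and |t + 5| < eps/410, so |(-4t^3 + 4t^2 - 2t + 3) − 613| < eps.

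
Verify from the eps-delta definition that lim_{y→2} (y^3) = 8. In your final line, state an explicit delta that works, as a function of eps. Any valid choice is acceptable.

Let eps > 0. We seek delta > 0 with 0 < |y − 2| < delta ⇒ |y^3 − 8| < eps.
Factor: y^3 − 8 = (y − 2)(y^2 + 2y + 4), so |y^3 − 8| = |y − 2|·|y^2 + 2y + 4|.
Impose delta ≤ 2 so that |y| < 4; then |y^2 + 2y + 4| ≤ 28.
Hence |y^3 − 8| ≤ 28|y − 2|, which is < eps once |y − 2| < eps/28.
Take delta = min(2, eps/28). If 0 < |y − 2| < delta then both bounds hold and |y^3 − 8| ≤ 28|y − 2| < 28·(eps/28) = eps.

delta = min(2, eps/28)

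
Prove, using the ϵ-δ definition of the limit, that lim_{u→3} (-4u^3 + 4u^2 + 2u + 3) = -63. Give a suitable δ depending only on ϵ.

δ = min(1, ϵ/118)

Suppose ϵ > 0. We want δ > 0 such that 0 < |u − 3| < δ implies |(-4u^3 + 4u^2 + 2u + 3) + 63| < ϵ.
(-4u^3 + 4u^2 + 2u + 3) + 63 = -4u^3 + 4u^2 + 2u + 66 = (u − 3)(-4u^2 - 8u - 22).
So |(-4u^3 + 4u^2 + 2u + 3) + 63| = |u − 3|·|-4u^2 - 8u - 22|.
Assume first that |u − 3| < 1, so |u| < 4. Then |-4u^2 - 8u - 22| ≤ 4·4^2 + 8·4 + 22 = 118.
Hence |(-4u^3 + 4u^2 + 2u + 3) + 63| ≤ 118|u − 3| < ϵ provided |u − 3| < ϵ/118.
Take δ = min(1, ϵ/118). Then 0 < |u − 3| < δ gives both |u − 3| < 1 and |u − 3| < ϵ/118, so |(-4u^3 + 4u^2 + 2u + 3) + 63| < ϵ.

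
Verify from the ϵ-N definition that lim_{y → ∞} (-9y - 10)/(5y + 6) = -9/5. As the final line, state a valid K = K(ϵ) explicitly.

K = (4/25)/ϵ

Let ϵ > 0 be given. We seek K > 0 such that y > K implies |(-9y - 10)/(5y + 6) + 9/5| < ϵ.
(-9y - 10)/(5y + 6) + 9/5 = (5(-9y - 10) − (-9)(5y + 6)) / (5(5y + 6)) = 4/(5(5y + 6)).
For y > 0 we have 5y + 6 > 5y, so |(-9y - 10)/(5y + 6) + 9/5| = 4/(5(5y + 6)) < 4/(5·5y) = (4/25)/y.
Thus |(-9y - 10)/(5y + 6) + 9/5| < ϵ whenever y > (4/25)/ϵ.
Take K = (4/25)/ϵ. If y > K then |(-9y - 10)/(5y + 6) + 9/5| < (4/25)/y < ϵ.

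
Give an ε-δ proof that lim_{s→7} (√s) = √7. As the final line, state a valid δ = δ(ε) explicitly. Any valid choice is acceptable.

δ = min(7, √7·ε)

Let ε > 0. We want δ > 0 such that 0 < |s − 7| < δ implies |√s − √7| < ε.
Rationalise: √s − √7 = (s − 7)/(√s + √7), so |√s − √7| = |s − 7|/(√s + √7).
Restrict δ ≤ 7 so that |s − 7| < 7 forces s > 0, and then √s + √7 > √7.
Hence |√s − √7| < |s − 7|/√7, which is < ε once |s − 7| < √7·ε.
Take δ = min(7, √7·ε). If 0 < |s − 7| < δ then s > 0 and |√s − √7| < |s − 7|/√7 < ε.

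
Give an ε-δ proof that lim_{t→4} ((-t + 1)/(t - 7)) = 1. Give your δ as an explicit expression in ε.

δ = min(3/2, (3/4)ε)

Let ε > 0. We want δ > 0 with 0 < |t − 4| < δ ⇒ |(-t + 1)/(t - 7) − 1| < ε.
Combining over a common denominator, (-t + 1)/(t - 7) − 1 = [(-t + 1)·(-3) − (-3)·(t - 7)] / [(-3)·(t - 7)] = 6(t − 4) / ((-3)(t - 7)).
So |(-t + 1)/(t - 7) − 1| = 6|t − 4| / (3·|t − 7|).
Require δ ≤ 3/2, so |t − 7| ≥ |-3| − |t − 4| > 3 − 3/2 = 3/2.
Hence |(-t + 1)/(t - 7) − 1| < 6|t − 4|/(3·(3/2)) = (4/3)|t − 4|, which is < ε once |t − 4| < (3/4)ε.
Take δ = min(3/2, (3/4)ε). Then 0 < |t − 4| < δ forces both bounds, so |(-t + 1)/(t - 7) − 1| < ε.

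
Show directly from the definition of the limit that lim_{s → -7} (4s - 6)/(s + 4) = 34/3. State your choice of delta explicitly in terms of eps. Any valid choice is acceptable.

delta = min(3/2, (9/44)eps)

Let eps > 0. We want delta > 0 with 0 < |s + 7| < delta ⇒ |(4s - 6)/(s + 4) − (34/3)| < eps.
Combining over a common denominator, (4s - 6)/(s + 4) − (34/3) = [(4s - 6)·(-3) − (-34)·(s + 4)] / [(-3)·(s + 4)] = 22(s + 7) / ((-3)(s + 4)).
So |(4s - 6)/(s + 4) − (34/3)| = 22|s + 7| / (3·|s + 4|).
Restrict delta ≤ 3/2. Then |s + 7| < 3/2 gives |s + 4| = |(s + 7) + (-3)| ≥ 3 − 3/2 = 3/2.
Hence |(4s - 6)/(s + 4) − (34/3)| < 22|s + 7|/(3·(3/2)) = (44/9)|s + 7|, which is < eps once |s + 7| < (9/44)eps.
Take delta = min(3/2, (9/44)eps). Then 0 < |s + 7| < delta forces both bounds, so |(4s - 6)/(s + 4) − (34/3)| < eps.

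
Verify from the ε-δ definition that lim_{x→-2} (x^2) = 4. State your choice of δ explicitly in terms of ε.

Suppose ε > 0. We seek δ > 0 with 0 < |x + 2| < δ ⇒ |x^2 − 4| < ε.
Factor: x^2 − 4 = (x + 2)(x - 2), so |x^2 − 4| = |x + 2|·|x - 2|.
Restrict δ ≤ 1. Then |x + 2| < 1 gives |x| < 3, so by the triangle inequality |x - 2| ≤ 3 + 2 = 5.
Hence |x^2 − 4| ≤ 5|x + 2|, which is < ε once |x + 2| < ε/5.
Take δ = min(1, ε/5). If 0 < |x + 2| < δ then both bounds hold and |x^2 − 4| ≤ 5|x + 2| < 5·(ε/5) = ε.

δ = min(1, ε/5)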